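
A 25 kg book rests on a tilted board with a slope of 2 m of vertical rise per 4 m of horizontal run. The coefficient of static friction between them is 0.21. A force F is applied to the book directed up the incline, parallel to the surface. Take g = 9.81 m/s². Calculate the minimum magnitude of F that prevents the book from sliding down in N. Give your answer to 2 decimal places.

63.61 N

The normal force is N = mg cos 26.57° = 219.358 N. With F at its minimum the book is on the verge of sliding down, so static friction is at its maximum μ_s N = 0.21 × 219.358 = 46.065 N and acts up the slope.
Equilibrium along the incline: F + μ_s N = mg sin 26.57°, so F = 109.679 − 46.065 = 63.614 N.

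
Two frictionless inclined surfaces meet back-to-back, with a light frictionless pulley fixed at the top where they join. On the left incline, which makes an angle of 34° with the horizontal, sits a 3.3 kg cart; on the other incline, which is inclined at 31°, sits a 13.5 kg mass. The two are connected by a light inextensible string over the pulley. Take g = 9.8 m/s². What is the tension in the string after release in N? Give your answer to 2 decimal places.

27.92 N

Resolve each weight along its own incline: the 3.3 kg mass has component 3.3 × 9.8 × sin 34° = 18.084 N down its slope, and the 13.5 kg mass has 13.5 × 9.8 × sin 31° = 68.140 N down its slope.
The 13.5 kg side's 68.140 N exceeds the other side's 18.084 N, so that mass slides down and the 3.3 kg mass slides up. Taking that direction as positive, Newton's second law for the whole system gives 68.140 − 18.084 = (3.3 + 13.5) a, so a = 50.056 / 16.8 = 2.9795 m/s².
For the 3.3 kg mass (up-slope positive): T − 18.084 = 3.3 × 2.9795, so T = 27.916 N.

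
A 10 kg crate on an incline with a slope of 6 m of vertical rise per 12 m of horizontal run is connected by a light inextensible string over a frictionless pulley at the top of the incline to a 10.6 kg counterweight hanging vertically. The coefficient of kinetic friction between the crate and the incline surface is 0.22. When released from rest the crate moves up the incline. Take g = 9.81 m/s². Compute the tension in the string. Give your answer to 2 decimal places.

82.99 N

For the crate on the incline: the weight component along the slope is m₁g sin 26.57° = 10 × 9.81 × 0.4472 = 43.870 N and the normal force is N = m₁g cos 26.57° = 87.743 N.
Kinetic friction opposes the crate's motion up the incline: f = μN = 0.22 × 87.743 = 19.303 N acting down the slope.
Newton's second law for the crate (up-slope positive): T − 43.870 − 19.303 = 10 a. For the hanging counterweight (downward positive): 10.6 × 9.81 − T = 10.6 a.
Adding the two equations eliminates T: 40.813 = 20.6 a, so a = 1.9812 m/s².
Then from the hanging counterweight's equation, T = 10.6 × (9.81 − 1.9812) = 82.985 N.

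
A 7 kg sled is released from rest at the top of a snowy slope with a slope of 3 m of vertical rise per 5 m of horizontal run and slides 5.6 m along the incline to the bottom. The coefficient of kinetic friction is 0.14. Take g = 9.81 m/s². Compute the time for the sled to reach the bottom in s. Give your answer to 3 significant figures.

The weight component along the incline is mg sin 30.96° = 35.330 N and the normal force is N = mg cos 30.96° = 58.884 N.
Friction up the slope is f = μN = 0.14 × 58.884 = 8.244 N, so the net downslope force is 35.330 − 8.244 = 27.086 N and a = 27.086 / 7 = 3.8694 m/s².
Starting from rest, L = ½at², so t = √(2L/a) = √(2 × 5.6 / 3.8694) = 1.7013 s.

1.70 s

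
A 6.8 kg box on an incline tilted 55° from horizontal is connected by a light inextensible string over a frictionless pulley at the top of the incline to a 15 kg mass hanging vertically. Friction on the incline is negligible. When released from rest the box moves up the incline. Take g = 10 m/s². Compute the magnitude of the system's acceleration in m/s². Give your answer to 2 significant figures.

4.3 m/s²

For the box on the incline: the weight component along the slope is m₁g sin 55° = 6.8 × 10 × 0.8192 = 55.706 N and the normal force is N = m₁g cos 55° = 39.003 N.
Newton's second law for the box (up-slope positive): T − 55.706 = 6.8 a. For the hanging mass (downward positive): 15 × 10 − T = 15 a.
Adding the two equations eliminates T: 94.294 = 21.8 a, so a = 4.3254 m/s².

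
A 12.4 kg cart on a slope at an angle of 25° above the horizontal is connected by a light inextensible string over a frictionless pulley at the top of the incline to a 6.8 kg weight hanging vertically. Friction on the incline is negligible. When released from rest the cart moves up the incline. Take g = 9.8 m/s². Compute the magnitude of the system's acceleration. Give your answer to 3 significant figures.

For the cart on the incline: the weight component along the slope is m₁g sin 25° = 12.4 × 9.8 × 0.4226 = 51.354 N and the normal force is N = m₁g cos 25° = 110.135 N.
Newton's second law for the cart (up-slope positive): T − 51.354 = 12.4 a. For the hanging weight (downward positive): 6.8 × 9.8 − T = 6.8 a.
Adding the two equations eliminates T: 15.286 = 19.2 a, so a = 0.7961 m/s².

0.796 m/s²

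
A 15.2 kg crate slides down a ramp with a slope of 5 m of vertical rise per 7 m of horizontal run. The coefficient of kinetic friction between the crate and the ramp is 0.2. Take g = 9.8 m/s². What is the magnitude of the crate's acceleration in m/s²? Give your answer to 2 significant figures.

4.1 m/s²

Resolving the weight along the incline: the component pulling the crate down the slope is mg sin 35.54° = 15.2 × 9.8 × 0.5812 = 86.576 N, and the normal force is N = mg cos 35.54° = 15.2 × 9.8 × 0.8137 = 121.209 N.
Kinetic friction acts up the slope with magnitude f = μN = 0.2 × 121.209 = 24.242 N.
Net force along the incline is 86.576 − 24.242 = 62.334 N, so a = 62.334 / 15.2 = 4.1009 m/s².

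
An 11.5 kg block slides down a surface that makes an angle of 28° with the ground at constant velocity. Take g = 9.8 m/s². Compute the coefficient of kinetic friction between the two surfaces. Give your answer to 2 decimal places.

0.53

At constant velocity the net force along the incline is zero: mg sin 28° = μ mg cos 28°.
So μ = tan 28° = 0.4695 / 0.8829 = 0.5318.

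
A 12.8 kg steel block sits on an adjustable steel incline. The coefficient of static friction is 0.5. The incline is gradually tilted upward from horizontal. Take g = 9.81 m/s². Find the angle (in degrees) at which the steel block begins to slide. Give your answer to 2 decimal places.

26.57°

At the threshold of sliding, static friction is at its maximum μ_s N and exactly balances the weight component along the incline: mg sin θ = μ_s mg cos θ.
Hence tan θ = μ_s = 0.5, so θ = arctan(0.5) = 26.5651°.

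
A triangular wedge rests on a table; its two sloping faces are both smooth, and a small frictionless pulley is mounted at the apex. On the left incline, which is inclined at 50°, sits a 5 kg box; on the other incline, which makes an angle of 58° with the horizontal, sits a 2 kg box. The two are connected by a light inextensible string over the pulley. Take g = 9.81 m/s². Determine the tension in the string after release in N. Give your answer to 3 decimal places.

Resolve each weight along its own incline: the 5 kg mass has component 5 × 9.81 × sin 50° = 37.574 N down its slope, and the 2 kg mass has 2 × 9.81 × sin 58° = 16.639 N down its slope.
The 5 kg side's 37.574 N exceeds the other side's 16.639 N, so that mass slides down and the 2 kg mass slides up. Taking that direction as positive, Newton's second law for the whole system gives 37.574 − 16.639 = (5 + 2) a, so a = 20.935 / 7 = 2.9907 m/s².
For the 2 kg mass (up-slope positive): T − 16.639 = 2 × 2.9907, so T = 22.620 N.

22.620 N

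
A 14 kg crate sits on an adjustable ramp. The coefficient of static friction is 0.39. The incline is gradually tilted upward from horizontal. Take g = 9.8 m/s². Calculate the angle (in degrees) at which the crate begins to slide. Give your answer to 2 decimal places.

21.31°

At the threshold of sliding, static friction is at its maximum μ_s N and exactly balances the weight component along the incline: mg sin θ = μ_s mg cos θ.
Hence tan θ = μ_s = 0.39, so θ = arctan(0.39) = 21.3058°.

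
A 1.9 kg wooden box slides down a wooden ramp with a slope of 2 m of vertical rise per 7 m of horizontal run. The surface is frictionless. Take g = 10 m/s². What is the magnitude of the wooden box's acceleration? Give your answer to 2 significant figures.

2.7 m/s²

Resolving the weight along the incline: the component pulling the wooden box down the slope is mg sin 15.95° = 1.9 × 10 × 0.2747 = 5.219 N, and the normal force is N = mg cos 15.95° = 1.9 × 10 × 0.9615 = 18.268 N.
With no friction the net force along the incline is 5.219 N, so a = g sin 15.95° = 5.219 / 1.9 = 2.7468 m/s².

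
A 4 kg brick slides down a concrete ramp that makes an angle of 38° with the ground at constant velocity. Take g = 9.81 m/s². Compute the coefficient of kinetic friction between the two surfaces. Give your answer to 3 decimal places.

0.781

At constant velocity the net force along the incline is zero: mg sin 38° = μ mg cos 38°.
So μ = tan 38° = 0.6157 / 0.7880 = 0.7813.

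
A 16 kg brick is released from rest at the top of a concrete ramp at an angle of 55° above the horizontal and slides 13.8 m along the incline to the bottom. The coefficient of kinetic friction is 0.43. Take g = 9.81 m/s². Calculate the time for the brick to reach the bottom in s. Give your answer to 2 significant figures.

2.2 s

The weight component along the incline is mg sin 55° = 128.574 N and the normal force is N = mg cos 55° = 90.029 N.
Friction up the slope is f = μN = 0.43 × 90.029 = 38.712 N, so the net downslope force is 128.574 − 38.712 = 89.862 N and a = 89.862 / 16 = 5.6164 m/s².
Starting from rest, L = ½at², so t = √(2L/a) = √(2 × 13.8 / 5.6164) = 2.2168 s.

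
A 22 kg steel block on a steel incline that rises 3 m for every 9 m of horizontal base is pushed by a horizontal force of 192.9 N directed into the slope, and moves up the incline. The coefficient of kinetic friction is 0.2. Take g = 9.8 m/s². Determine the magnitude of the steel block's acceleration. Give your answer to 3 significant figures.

2.81 m/s²

The horizontal push has components F cos 18.43° = 192.9 × 0.9487 = 183.004 N up the incline and F sin 18.43° = 192.9 × 0.3162 = 60.995 N pressing into the surface.
The normal force is therefore N = mg cos 18.43° + F sin 18.43° = 204.540 + 60.995 = 265.535 N, and kinetic friction down the slope is μN = 0.2 × 265.535 = 53.107 N.
Along the incline: F cos 18.43° − mg sin 18.43° − μN = ma, so 183.004 − 68.173 − 53.107 = 22 a, giving a = 2.8056 m/s².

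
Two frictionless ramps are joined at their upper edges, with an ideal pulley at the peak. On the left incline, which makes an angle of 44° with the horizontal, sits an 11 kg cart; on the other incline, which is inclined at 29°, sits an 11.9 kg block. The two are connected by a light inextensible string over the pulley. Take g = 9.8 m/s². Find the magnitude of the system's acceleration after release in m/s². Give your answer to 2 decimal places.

0.80 m/s²

Resolve each weight along its own incline: the 11 kg mass has component 11 × 9.8 × sin 44° = 74.884 N down its slope, and the 11.9 kg mass has 11.9 × 9.8 × sin 29° = 56.538 N down its slope.
The 11 kg side's 74.884 N exceeds the other side's 56.538 N, so that mass slides down and the 11.9 kg mass slides up. Taking that direction as positive, Newton's second law for the whole system gives 74.884 − 56.538 = (11 + 11.9) a, so a = 18.346 / 22.9 = 0.8011 m/s².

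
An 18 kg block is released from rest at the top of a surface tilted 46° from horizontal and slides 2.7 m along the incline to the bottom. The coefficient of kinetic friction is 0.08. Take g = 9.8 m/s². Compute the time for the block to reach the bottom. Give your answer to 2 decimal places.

The weight component along the incline is mg sin 46° = 126.892 N and the normal force is N = mg cos 46° = 122.538 N.
Friction up the slope is f = μN = 0.08 × 122.538 = 9.803 N, so the net downslope force is 126.892 − 9.803 = 117.089 N and a = 117.089 / 18 = 6.5049 m/s².
Starting from rest, L = ½at², so t = √(2L/a) = √(2 × 2.7 / 6.5049) = 0.9111 s.

0.91 s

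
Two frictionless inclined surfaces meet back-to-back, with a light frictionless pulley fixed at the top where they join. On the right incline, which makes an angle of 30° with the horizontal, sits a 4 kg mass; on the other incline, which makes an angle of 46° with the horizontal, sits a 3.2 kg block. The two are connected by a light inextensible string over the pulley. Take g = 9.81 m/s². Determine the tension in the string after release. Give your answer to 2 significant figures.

21 N

Resolve each weight along its own incline: the 4 kg mass has component 4 × 9.81 × sin 30° = 19.620 N down its slope, and the 3.2 kg mass has 3.2 × 9.81 × sin 46° = 22.582 N down its slope.
The 3.2 kg side's 22.582 N exceeds the other side's 19.620 N, so that mass slides down and the 4 kg mass slides up. Taking that direction as positive, Newton's second law for the whole system gives 22.582 − 19.620 = (4 + 3.2) a, so a = 2.962 / 7.2 = 0.4114 m/s².
For the 4 kg mass (up-slope positive): T − 19.620 = 4 × 0.4114, so T = 21.266 N.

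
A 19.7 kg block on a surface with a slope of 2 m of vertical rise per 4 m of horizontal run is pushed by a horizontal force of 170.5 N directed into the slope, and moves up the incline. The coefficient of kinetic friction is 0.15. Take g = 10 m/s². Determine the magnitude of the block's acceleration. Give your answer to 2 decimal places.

The horizontal push has components F cos 26.57° = 170.5 × 0.8944 = 152.495 N up the incline and F sin 26.57° = 170.5 × 0.4472 = 76.248 N pressing into the surface.
The normal force is therefore N = mg cos 26.57° + F sin 26.57° = 176.197 + 76.248 = 252.445 N, and kinetic friction down the slope is μN = 0.15 × 252.445 = 37.867 N.
Along the incline: F cos 26.57° − mg sin 26.57° − μN = ma, so 152.495 − 88.098 − 37.867 = 19.7 a, giving a = 1.3467 m/s².

1.35 m/s²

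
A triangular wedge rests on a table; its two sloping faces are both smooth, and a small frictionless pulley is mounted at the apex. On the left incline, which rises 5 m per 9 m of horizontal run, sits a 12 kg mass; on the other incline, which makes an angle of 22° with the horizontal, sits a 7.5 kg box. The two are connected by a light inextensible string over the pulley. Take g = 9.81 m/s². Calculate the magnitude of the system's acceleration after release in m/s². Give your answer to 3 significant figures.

Resolve each weight along its own incline: the 12 kg mass has component 12 × 9.81 × sin 29.05° = 57.170 N down its slope, and the 7.5 kg mass has 7.5 × 9.81 × sin 22° = 27.562 N down its slope.
The 12 kg side's 57.170 N exceeds the other side's 27.562 N, so that mass slides down and the 7.5 kg mass slides up. Taking that direction as positive, Newton's second law for the whole system gives 57.170 − 27.562 = (12 + 7.5) a, so a = 29.608 / 19.5 = 1.5184 m/s².

1.52 m/s²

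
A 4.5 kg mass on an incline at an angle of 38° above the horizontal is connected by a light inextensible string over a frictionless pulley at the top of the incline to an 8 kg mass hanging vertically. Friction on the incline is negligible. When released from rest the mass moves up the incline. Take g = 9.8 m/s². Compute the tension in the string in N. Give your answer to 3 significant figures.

45.6 N

For the mass on the incline: the weight component along the slope is m₁g sin 38° = 4.5 × 9.8 × 0.6157 = 27.152 N and the normal force is N = m₁g cos 38° = 34.751 N.
Newton's second law for the mass (up-slope positive): T − 27.152 = 4.5 a. For the hanging mass (downward positive): 8 × 9.8 − T = 8 a.
Adding the two equations eliminates T: 51.248 = 12.5 a, so a = 4.0998 m/s².
Then from the hanging mass's equation, T = 8 × (9.8 − 4.0998) = 45.602 N.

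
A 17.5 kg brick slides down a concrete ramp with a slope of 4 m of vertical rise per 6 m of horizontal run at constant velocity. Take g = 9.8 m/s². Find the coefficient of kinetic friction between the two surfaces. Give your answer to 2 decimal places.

At constant velocity the net force along the incline is zero: mg sin 33.69° = μ mg cos 33.69°.
So μ = tan 33.69° = 0.5547 / 0.8321 = 0.6666.

0.67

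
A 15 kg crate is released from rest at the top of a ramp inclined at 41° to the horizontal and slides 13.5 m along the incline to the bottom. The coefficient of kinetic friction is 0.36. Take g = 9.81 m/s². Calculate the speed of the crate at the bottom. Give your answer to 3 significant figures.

10.1 m/s

The weight component along the incline is mg sin 41° = 96.539 N and the normal force is N = mg cos 41° = 111.056 N.
Friction up the slope is f = μN = 0.36 × 111.056 = 39.980 N, so the net downslope force is 96.539 − 39.980 = 56.559 N and a = 56.559 / 15 = 3.7706 m/s².
Starting from rest over a distance of 13.5 m, v² = 2aL = 2 × 3.7706 × 13.5 = 101.8062, so v = 10.0899 m/s.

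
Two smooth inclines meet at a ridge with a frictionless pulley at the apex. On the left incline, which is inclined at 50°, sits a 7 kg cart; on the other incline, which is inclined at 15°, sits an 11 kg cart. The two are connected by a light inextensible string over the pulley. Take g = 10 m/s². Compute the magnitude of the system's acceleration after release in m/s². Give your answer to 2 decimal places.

Resolve each weight along its own incline: the 7 kg mass has component 7 × 10 × sin 50° = 53.623 N down its slope, and the 11 kg mass has 11 × 10 × sin 15° = 28.470 N down its slope.
The 7 kg side's 53.623 N exceeds the other side's 28.470 N, so that mass slides down and the 11 kg mass slides up. Taking that direction as positive, Newton's second law for the whole system gives 53.623 − 28.470 = (7 + 11) a, so a = 25.153 / 18 = 1.3974 m/s².

1.40 m/s²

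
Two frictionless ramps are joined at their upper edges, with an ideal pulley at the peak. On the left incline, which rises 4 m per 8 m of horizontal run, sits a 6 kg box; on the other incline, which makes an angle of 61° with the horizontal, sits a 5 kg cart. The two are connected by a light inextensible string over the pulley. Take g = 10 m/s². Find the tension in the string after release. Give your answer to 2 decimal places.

Resolve each weight along its own incline: the 6 kg mass has component 6 × 10 × sin 26.57° = 26.833 N down its slope, and the 5 kg mass has 5 × 10 × sin 61° = 43.731 N down its slope.
The 5 kg side's 43.731 N exceeds the other side's 26.833 N, so that mass slides down and the 6 kg mass slides up. Taking that direction as positive, Newton's second law for the whole system gives 43.731 − 26.833 = (6 + 5) a, so a = 16.898 / 11 = 1.5362 m/s².
For the 6 kg mass (up-slope positive): T − 26.833 = 6 × 1.5362, so T = 36.050 N.

36.05 N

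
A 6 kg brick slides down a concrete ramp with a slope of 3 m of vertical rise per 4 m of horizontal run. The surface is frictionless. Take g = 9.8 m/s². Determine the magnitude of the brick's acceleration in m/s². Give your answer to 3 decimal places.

Resolving the weight along the incline: the component pulling the brick down the slope is mg sin 36.87° = 6 × 9.8 × 0.6000 = 35.280 N, and the normal force is N = mg cos 36.87° = 6 × 9.8 × 0.8000 = 47.040 N.
With no friction the net force along the incline is 35.280 N, so a = g sin 36.87° = 35.280 / 6 = 5.8800 m/s².

5.880 m/s²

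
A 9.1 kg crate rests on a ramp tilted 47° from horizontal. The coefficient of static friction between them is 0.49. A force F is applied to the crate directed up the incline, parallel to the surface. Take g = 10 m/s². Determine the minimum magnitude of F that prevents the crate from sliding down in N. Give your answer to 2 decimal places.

36.14 N

The normal force is N = mg cos 47° = 62.062 N. With F at its minimum the crate is on the verge of sliding down, so static friction is at its maximum μ_s N = 0.49 × 62.062 = 30.410 N and acts up the slope.
Equilibrium along the incline: F + μ_s N = mg sin 47°, so F = 66.553 − 30.410 = 36.143 N.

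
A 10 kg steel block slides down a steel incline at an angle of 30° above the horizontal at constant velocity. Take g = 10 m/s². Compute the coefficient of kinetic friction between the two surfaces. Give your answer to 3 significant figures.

0.577

At constant velocity the net force along the incline is zero: mg sin 30° = μ mg cos 30°.
So μ = tan 30° = 0.5000 / 0.8660 = 0.5774.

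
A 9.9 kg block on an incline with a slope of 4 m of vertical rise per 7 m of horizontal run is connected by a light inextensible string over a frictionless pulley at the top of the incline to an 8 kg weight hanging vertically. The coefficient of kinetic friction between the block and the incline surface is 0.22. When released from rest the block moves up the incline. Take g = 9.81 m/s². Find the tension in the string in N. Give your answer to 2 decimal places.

73.23 N

For the block on the incline: the weight component along the slope is m₁g sin 29.74° = 9.9 × 9.81 × 0.4961 = 48.181 N and the normal force is N = m₁g cos 29.74° = 84.323 N.
Kinetic friction opposes the block's motion up the incline: f = μN = 0.22 × 84.323 = 18.551 N acting down the slope.
Newton's second law for the block (up-slope positive): T − 48.181 − 18.551 = 9.9 a. For the hanging weight (downward positive): 8 × 9.81 − T = 8 a.
Adding the two equations eliminates T: 11.748 = 17.9 a, so a = 0.6563 m/s².
Then from the hanging weight's equation, T = 8 × (9.81 − 0.6563) = 73.230 N.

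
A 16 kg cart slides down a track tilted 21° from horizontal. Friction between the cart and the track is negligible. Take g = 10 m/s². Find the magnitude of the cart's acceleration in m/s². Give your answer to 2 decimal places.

3.58 m/s²

Resolving the weight along the incline: the component pulling the cart down the slope is mg sin 21° = 16 × 10 × 0.3584 = 57.344 N, and the normal force is N = mg cos 21° = 16 × 10 × 0.9336 = 149.376 N.
With no friction the net force along the incline is 57.344 N, so a = g sin 21° = 57.344 / 16 = 3.5840 m/s².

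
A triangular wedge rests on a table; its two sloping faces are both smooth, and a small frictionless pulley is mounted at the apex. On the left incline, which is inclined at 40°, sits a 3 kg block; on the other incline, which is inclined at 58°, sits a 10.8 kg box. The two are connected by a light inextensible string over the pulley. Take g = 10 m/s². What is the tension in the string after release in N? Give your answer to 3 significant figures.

Resolve each weight along its own incline: the 3 kg mass has component 3 × 10 × sin 40° = 19.284 N down its slope, and the 10.8 kg mass has 10.8 × 10 × sin 58° = 91.589 N down its slope.
The 10.8 kg side's 91.589 N exceeds the other side's 19.284 N, so that mass slides down and the 3 kg mass slides up. Taking that direction as positive, Newton's second law for the whole system gives 91.589 − 19.284 = (3 + 10.8) a, so a = 72.305 / 13.8 = 5.2395 m/s².
For the 3 kg mass (up-slope positive): T − 19.284 = 3 × 5.2395, so T = 35.002 N.

35.0 N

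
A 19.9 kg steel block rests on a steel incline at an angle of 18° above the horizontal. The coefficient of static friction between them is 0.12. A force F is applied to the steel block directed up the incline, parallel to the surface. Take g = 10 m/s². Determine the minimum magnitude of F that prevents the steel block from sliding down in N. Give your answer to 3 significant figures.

38.8 N

The normal force is N = mg cos 18° = 189.260 N. With F at its minimum the steel block is on the verge of sliding down, so static friction is at its maximum μ_s N = 0.12 × 189.260 = 22.711 N and acts up the slope.
Equilibrium along the incline: F + μ_s N = mg sin 18°, so F = 61.494 − 22.711 = 38.783 N.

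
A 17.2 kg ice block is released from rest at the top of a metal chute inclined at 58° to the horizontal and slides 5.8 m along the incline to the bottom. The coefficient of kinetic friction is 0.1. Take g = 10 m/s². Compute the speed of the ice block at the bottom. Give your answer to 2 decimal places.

The weight component along the incline is mg sin 58° = 145.864 N and the normal force is N = mg cos 58° = 91.146 N.
Friction up the slope is f = μN = 0.1 × 91.146 = 9.115 N, so the net downslope force is 145.864 − 9.115 = 136.749 N and a = 136.749 / 17.2 = 7.9505 m/s².
Starting from rest over a distance of 5.8 m, v² = 2aL = 2 × 7.9505 × 5.8 = 92.2258, so v = 9.6034 m/s.

9.60 m/s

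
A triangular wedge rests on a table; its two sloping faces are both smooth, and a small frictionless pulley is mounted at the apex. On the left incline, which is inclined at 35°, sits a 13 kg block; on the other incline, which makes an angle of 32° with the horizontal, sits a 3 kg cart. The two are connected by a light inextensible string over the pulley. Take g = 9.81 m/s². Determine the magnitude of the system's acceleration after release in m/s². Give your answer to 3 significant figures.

3.60 m/s²

Resolve each weight along its own incline: the 13 kg mass has component 13 × 9.81 × sin 35° = 73.148 N down its slope, and the 3 kg mass has 3 × 9.81 × sin 32° = 15.596 N down its slope.
The 13 kg side's 73.148 N exceeds the other side's 15.596 N, so that mass slides down and the 3 kg mass slides up. Taking that direction as positive, Newton's second law for the whole system gives 73.148 − 15.596 = (13 + 3) a, so a = 57.552 / 16 = 3.5970 m/s².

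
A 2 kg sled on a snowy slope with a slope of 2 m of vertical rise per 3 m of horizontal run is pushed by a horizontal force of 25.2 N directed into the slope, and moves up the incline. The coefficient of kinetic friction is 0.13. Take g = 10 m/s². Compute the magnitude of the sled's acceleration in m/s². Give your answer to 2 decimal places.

The horizontal push has components F cos 33.69° = 25.2 × 0.8321 = 20.969 N up the incline and F sin 33.69° = 25.2 × 0.5547 = 13.978 N pressing into the surface.
The normal force is therefore N = mg cos 33.69° + F sin 33.69° = 16.642 + 13.978 = 30.620 N, and kinetic friction down the slope is μN = 0.13 × 30.620 = 3.981 N.
Along the incline: F cos 33.69° − mg sin 33.69° − μN = ma, so 20.969 − 11.094 − 3.981 = 2 a, giving a = 2.9470 m/s².

2.95 m/s²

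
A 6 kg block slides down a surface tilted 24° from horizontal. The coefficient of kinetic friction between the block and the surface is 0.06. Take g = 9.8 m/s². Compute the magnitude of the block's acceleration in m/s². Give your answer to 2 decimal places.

Resolving the weight along the incline: the component pulling the block down the slope is mg sin 24° = 6 × 9.8 × 0.4067 = 23.914 N, and the normal force is N = mg cos 24° = 6 × 9.8 × 0.9135 = 53.714 N.
Kinetic friction acts up the slope with magnitude f = μN = 0.06 × 53.714 = 3.223 N.
Net force along the incline is 23.914 − 3.223 = 20.691 N, so a = 20.691 / 6 = 3.4485 m/s².

3.45 m/s²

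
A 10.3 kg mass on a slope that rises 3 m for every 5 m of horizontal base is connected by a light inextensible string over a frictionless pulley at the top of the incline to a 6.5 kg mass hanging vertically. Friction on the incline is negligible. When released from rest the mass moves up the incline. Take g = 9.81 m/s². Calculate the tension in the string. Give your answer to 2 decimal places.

For the mass on the incline: the weight component along the slope is m₁g sin 30.96° = 10.3 × 9.81 × 0.5145 = 51.987 N and the normal force is N = m₁g cos 30.96° = 86.644 N.
Newton's second law for the mass (up-slope positive): T − 51.987 = 10.3 a. For the hanging mass (downward positive): 6.5 × 9.81 − T = 6.5 a.
Adding the two equations eliminates T: 11.778 = 16.8 a, so a = 0.7011 m/s².
Then from the hanging mass's equation, T = 6.5 × (9.81 − 0.7011) = 59.208 N.

59.21 N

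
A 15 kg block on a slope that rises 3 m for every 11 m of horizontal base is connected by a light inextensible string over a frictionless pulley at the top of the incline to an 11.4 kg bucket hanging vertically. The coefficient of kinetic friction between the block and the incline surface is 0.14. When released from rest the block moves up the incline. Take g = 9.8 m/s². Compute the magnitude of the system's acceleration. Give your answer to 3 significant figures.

2.01 m/s²

For the block on the incline: the weight component along the slope is m₁g sin 15.26° = 15 × 9.8 × 0.2631 = 38.676 N and the normal force is N = m₁g cos 15.26° = 141.820 N.
Kinetic friction opposes the block's motion up the incline: f = μN = 0.14 × 141.820 = 19.855 N acting down the slope.
Newton's second law for the block (up-slope positive): T − 38.676 − 19.855 = 15 a. For the hanging bucket (downward positive): 11.4 × 9.8 − T = 11.4 a.
Adding the two equations eliminates T: 53.189 = 26.4 a, so a = 2.0147 m/s².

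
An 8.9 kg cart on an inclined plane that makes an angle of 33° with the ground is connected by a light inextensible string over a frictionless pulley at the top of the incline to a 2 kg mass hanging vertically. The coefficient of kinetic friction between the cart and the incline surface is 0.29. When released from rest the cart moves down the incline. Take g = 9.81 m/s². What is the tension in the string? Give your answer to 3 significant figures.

For the cart on the incline: the weight component along the slope is m₁g sin 33° = 8.9 × 9.81 × 0.5446 = 47.548 N and the normal force is N = m₁g cos 33° = 73.223 N.
Kinetic friction opposes the cart's motion down the incline: f = μN = 0.29 × 73.223 = 21.235 N acting up the slope.
Newton's second law for the cart (down-slope positive): 47.548 − 21.235 − T = 8.9 a. For the hanging mass (upward positive): T − 2 × 9.81 = 2 a.
Adding the two equations eliminates T: 6.693 = 10.9 a, so a = 0.6140 m/s².
Then from the hanging mass's equation, T = 2 × (9.81 + 0.6140) = 20.848 N.

20.8 N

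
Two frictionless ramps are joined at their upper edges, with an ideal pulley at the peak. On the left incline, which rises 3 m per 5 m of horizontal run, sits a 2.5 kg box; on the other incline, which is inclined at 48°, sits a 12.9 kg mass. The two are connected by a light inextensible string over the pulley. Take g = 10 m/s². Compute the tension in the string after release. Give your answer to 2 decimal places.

Resolve each weight along its own incline: the 2.5 kg mass has component 2.5 × 10 × sin 30.96° = 12.862 N down its slope, and the 12.9 kg mass has 12.9 × 10 × sin 48° = 95.866 N down its slope.
The 12.9 kg side's 95.866 N exceeds the other side's 12.862 N, so that mass slides down and the 2.5 kg mass slides up. Taking that direction as positive, Newton's second law for the whole system gives 95.866 − 12.862 = (2.5 + 12.9) a, so a = 83.004 / 15.4 = 5.3899 m/s².
For the 2.5 kg mass (up-slope positive): T − 12.862 = 2.5 × 5.3899, so T = 26.337 N.

26.34 N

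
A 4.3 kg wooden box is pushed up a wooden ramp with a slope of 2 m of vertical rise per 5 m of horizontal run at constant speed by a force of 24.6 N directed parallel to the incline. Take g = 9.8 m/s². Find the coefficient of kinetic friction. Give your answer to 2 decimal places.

0.23

At constant speed ΣF = 0 along the incline. The applied 24.6 N acts up the slope; the weight component mg sin 21.80° = 15.650 N and kinetic friction μN both act down the slope.
So 24.6 = 15.650 + μ × 39.126, giving μ = (24.6 − 15.650) / 39.126 = 0.2287.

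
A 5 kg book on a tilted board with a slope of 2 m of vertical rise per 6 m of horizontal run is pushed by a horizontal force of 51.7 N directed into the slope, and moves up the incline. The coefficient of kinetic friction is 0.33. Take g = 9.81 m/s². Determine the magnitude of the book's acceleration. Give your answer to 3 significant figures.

The horizontal push has components F cos 18.43° = 51.7 × 0.9487 = 49.048 N up the incline and F sin 18.43° = 51.7 × 0.3162 = 16.348 N pressing into the surface.
The normal force is therefore N = mg cos 18.43° + F sin 18.43° = 46.534 + 16.348 = 62.882 N, and kinetic friction down the slope is μN = 0.33 × 62.882 = 20.751 N.
Along the incline: F cos 18.43° − mg sin 18.43° − μN = ma, so 49.048 − 15.510 − 20.751 = 5 a, giving a = 2.5574 m/s².

2.56 m/s²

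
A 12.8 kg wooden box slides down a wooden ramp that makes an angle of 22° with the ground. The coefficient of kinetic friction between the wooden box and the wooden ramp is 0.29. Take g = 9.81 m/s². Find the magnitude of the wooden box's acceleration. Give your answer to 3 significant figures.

Resolving the weight along the incline: the component pulling the wooden box down the slope is mg sin 22° = 12.8 × 9.81 × 0.3746 = 47.038 N, and the normal force is N = mg cos 22° = 12.8 × 9.81 × 0.9272 = 116.427 N.
Kinetic friction acts up the slope with magnitude f = μN = 0.29 × 116.427 = 33.764 N.
Net force along the incline is 47.038 − 33.764 = 13.274 N, so a = 13.274 / 12.8 = 1.0370 m/s².

1.04 m/s²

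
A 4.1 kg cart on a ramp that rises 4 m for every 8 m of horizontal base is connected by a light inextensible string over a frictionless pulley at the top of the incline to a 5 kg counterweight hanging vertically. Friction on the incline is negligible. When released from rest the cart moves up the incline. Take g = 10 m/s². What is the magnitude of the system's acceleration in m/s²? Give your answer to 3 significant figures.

For the cart on the incline: the weight component along the slope is m₁g sin 26.57° = 4.1 × 10 × 0.4472 = 18.335 N and the normal force is N = m₁g cos 26.57° = 36.672 N.
Newton's second law for the cart (up-slope positive): T − 18.335 = 4.1 a. For the hanging counterweight (downward positive): 5 × 10 − T = 5 a.
Adding the two equations eliminates T: 31.665 = 9.1 a, so a = 3.4797 m/s².

3.48 m/s²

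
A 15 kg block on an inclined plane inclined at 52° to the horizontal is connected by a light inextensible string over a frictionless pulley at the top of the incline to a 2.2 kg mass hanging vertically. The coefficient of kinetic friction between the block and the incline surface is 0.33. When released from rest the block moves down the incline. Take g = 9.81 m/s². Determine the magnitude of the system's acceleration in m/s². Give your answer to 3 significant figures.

3.75 m/s²

For the block on the incline: the weight component along the slope is m₁g sin 52° = 15 × 9.81 × 0.7880 = 115.954 N and the normal force is N = m₁g cos 52° = 90.595 N.
Kinetic friction opposes the block's motion down the incline: f = μN = 0.33 × 90.595 = 29.896 N acting up the slope.
Newton's second law for the block (down-slope positive): 115.954 − 29.896 − T = 15 a. For the hanging mass (upward positive): T − 2.2 × 9.81 = 2.2 a.
Adding the two equations eliminates T: 64.476 = 17.2 a, so a = 3.7486 m/s².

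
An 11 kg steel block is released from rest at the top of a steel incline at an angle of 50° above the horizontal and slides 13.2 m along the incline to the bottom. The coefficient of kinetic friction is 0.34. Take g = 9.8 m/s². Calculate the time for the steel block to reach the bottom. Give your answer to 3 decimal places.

2.218 s

The weight component along the incline is mg sin 50° = 82.580 N and the normal force is N = mg cos 50° = 69.293 N.
Friction up the slope is f = μN = 0.34 × 69.293 = 23.560 N, so the net downslope force is 82.580 − 23.560 = 59.020 N and a = 59.020 / 11 = 5.3655 m/s².
Starting from rest, L = ½at², so t = √(2L/a) = √(2 × 13.2 / 5.3655) = 2.2182 s.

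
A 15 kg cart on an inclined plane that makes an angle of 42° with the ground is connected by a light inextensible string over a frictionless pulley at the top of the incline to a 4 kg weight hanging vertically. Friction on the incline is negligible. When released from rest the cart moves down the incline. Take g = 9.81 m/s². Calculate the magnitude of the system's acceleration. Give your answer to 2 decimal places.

3.12 m/s²

For the cart on the incline: the weight component along the slope is m₁g sin 42° = 15 × 9.81 × 0.6691 = 98.458 N and the normal force is N = m₁g cos 42° = 109.354 N.
Newton's second law for the cart (down-slope positive): 98.458 − T = 15 a. For the hanging weight (upward positive): T − 4 × 9.81 = 4 a.
Adding the two equations eliminates T: 59.218 = 19 a, so a = 3.1167 m/s².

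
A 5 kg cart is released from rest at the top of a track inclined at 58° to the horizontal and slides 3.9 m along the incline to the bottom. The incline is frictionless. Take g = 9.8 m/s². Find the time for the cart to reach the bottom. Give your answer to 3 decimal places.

0.969 s

The weight component along the incline is mg sin 58° = 41.554 N and the normal force is N = mg cos 58° = 25.966 N.
With no friction, a = g sin 58° = 8.3109 m/s².
Starting from rest, L = ½at², so t = √(2L/a) = √(2 × 3.9 / 8.3109) = 0.9688 s.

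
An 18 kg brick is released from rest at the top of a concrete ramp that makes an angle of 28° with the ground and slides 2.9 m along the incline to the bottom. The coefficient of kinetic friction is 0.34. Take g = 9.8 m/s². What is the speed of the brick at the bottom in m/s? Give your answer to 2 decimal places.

3.10 m/s

The weight component along the incline is mg sin 28° = 82.815 N and the normal force is N = mg cos 28° = 155.752 N.
Friction up the slope is f = μN = 0.34 × 155.752 = 52.956 N, so the net downslope force is 82.815 − 52.956 = 29.859 N and a = 29.859 / 18 = 1.6588 m/s².
Starting from rest over a distance of 2.9 m, v² = 2aL = 2 × 1.6588 × 2.9 = 9.6210, so v = 3.1018 m/s.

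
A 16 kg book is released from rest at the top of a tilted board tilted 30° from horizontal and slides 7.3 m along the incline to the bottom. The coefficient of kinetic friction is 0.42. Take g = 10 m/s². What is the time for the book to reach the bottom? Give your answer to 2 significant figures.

3.3 s

The weight component along the incline is mg sin 30° = 80.000 N and the normal force is N = mg cos 30° = 138.564 N.
Friction up the slope is f = μN = 0.42 × 138.564 = 58.197 N, so the net downslope force is 80.000 − 58.197 = 21.803 N and a = 21.803 / 16 = 1.3627 m/s².
Starting from rest, L = ½at², so t = √(2L/a) = √(2 × 7.3 / 1.3627) = 3.2732 s.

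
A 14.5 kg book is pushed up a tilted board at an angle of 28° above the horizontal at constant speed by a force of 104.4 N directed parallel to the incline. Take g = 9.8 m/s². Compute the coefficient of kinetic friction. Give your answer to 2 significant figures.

0.30

At constant speed ΣF = 0 along the incline. The applied 104.4 N acts up the slope; the weight component mg sin 28° = 66.712 N and kinetic friction μN both act down the slope.
So 104.4 = 66.712 + μ × 125.467, giving μ = (104.4 − 66.712) / 125.467 = 0.3004.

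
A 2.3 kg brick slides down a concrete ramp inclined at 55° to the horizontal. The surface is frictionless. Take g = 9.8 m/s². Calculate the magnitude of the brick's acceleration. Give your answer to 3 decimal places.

8.028 m/s²

Resolving the weight along the incline: the component pulling the brick down the slope is mg sin 55° = 2.3 × 9.8 × 0.8192 = 18.465 N, and the normal force is N = mg cos 55° = 2.3 × 9.8 × 0.5736 = 12.929 N.
With no friction the net force along the incline is 18.465 N, so a = g sin 55° = 18.465 / 2.3 = 8.0283 m/s².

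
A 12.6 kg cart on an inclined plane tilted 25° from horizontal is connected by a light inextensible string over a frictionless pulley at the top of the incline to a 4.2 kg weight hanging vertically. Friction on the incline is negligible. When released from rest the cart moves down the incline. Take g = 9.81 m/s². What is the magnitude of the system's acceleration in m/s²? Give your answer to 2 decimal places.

For the cart on the incline: the weight component along the slope is m₁g sin 25° = 12.6 × 9.81 × 0.4226 = 52.236 N and the normal force is N = m₁g cos 25° = 112.025 N.
Newton's second law for the cart (down-slope positive): 52.236 − T = 12.6 a. For the hanging weight (upward positive): T − 4.2 × 9.81 = 4.2 a.
Adding the two equations eliminates T: 11.034 = 16.8 a, so a = 0.6568 m/s².

0.66 m/s²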